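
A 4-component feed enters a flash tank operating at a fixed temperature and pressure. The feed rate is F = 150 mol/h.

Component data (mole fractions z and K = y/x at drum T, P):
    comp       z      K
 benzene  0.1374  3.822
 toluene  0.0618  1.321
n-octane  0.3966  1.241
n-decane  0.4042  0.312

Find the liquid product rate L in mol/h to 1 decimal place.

Iterate (Newton) starting at ψ = 0.5:
  ψ = 0.5000: g = -0.16070, g' = -0.6559 → ψ = 0.2550
  ψ = 0.2550: g = -0.00339, g' = -0.6773 → ψ = 0.2500
Converged at ψ = 0.2500.
Then V = ψ·F = 0.2500·150 = 37.5 mol/h and L = F − V = 112.5 mol/h.

L = 112.5 mol/h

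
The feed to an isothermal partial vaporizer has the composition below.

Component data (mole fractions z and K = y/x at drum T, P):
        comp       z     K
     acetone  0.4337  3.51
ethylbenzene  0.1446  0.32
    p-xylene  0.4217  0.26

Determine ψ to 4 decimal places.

Let ψ = V/F and solve Σ zᵢ(Kᵢ−1)/(1+ψ(Kᵢ−1)) = 0.
Feasibility: ΣzᵢKᵢ = 1.6782, Σzᵢ/Kᵢ = 2.1974 — both > 1, two phases present.
Newton iteration, ψ⁰ = 0.5:
  ψ = 0.5000: g = -0.16157, g' = -1.2726 → ψ = 0.3730
  ψ = 0.3730: g = -0.00061, g' = -1.2894 → ψ = 0.3726
Converged at ψ = 0.3726.

ψ = 0.3726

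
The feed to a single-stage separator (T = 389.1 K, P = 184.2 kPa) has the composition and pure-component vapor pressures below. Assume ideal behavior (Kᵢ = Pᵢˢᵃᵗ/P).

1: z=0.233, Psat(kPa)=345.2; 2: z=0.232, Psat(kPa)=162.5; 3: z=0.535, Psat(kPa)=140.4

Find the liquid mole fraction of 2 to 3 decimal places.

Raoult's law: Kᵢ = Pᵢˢᵃᵗ/P = Pᵢˢᵃᵗ/184.2.
  K_1 = 345.2/184.2 = 1.87405, K_2 = 162.5/184.2 = 0.88219, K_3 = 140.4/184.2 = 0.76221
Let ψ = V/F and solve Σ zᵢ(Kᵢ−1)/(1+ψ(Kᵢ−1)) = 0.
Check two-phase: ΣzᵢKᵢ = 1.049 > 1 and Σzᵢ/Kᵢ = 1.089 > 1, so g(0) = 0.049 > 0 and g(1) = -0.089 < 0.
Newton iteration, ψ⁰ = 0.5:
  ψ = 0.500: g = -0.0317, g' = -0.129 → ψ = 0.254
  ψ = 0.254: g = 0.0031, g' = -0.157 → ψ = 0.274
Converged at ψ = 0.274.
Compositions from xᵢ = zᵢ/(1+ψ(Kᵢ−1)), yᵢ = Kᵢxᵢ:
  1: x = 0.188, y = 0.352
  2: x = 0.240, y = 0.211
  3: x = 0.572, y = 0.436

x_2 = 0.240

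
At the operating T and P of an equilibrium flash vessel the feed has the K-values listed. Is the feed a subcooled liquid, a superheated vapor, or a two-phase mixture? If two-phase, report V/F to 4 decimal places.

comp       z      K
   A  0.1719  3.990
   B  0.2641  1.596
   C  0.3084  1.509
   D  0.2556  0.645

superheated vapor

ΣzᵢKᵢ = 1.7376; Σzᵢ/Kᵢ = 0.8092.
Since Σzᵢ/Kᵢ < 1 the mixture is above its dew point — single vapor phase.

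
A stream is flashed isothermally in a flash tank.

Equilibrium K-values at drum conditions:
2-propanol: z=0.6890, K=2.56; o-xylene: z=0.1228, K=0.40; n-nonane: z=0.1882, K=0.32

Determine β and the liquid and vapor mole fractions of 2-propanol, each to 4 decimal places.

Material balance + equilibrium reduce to Σ zᵢ(Kᵢ−1)/(1+β(Kᵢ−1)) = 0.
Check two-phase: ΣzᵢKᵢ = 1.8732 > 1 and Σzᵢ/Kᵢ = 1.1643 > 1, so g(0) = 0.8732 > 0 and g(1) = -0.1643 < 0.
Iterate (Newton) starting at β = 0.59:
  β = 0.5900: g = 0.23192, g' = -0.8033 → β = 0.8787
  β = 0.8787: g = -0.02045, g' = -1.0333 → β = 0.8589
  β = 0.8589: g = -0.00036, g' = -0.9975 → β = 0.8586
Converged at β = 0.8586.
Compositions from xᵢ = zᵢ/(1+β(Kᵢ−1)), yᵢ = Kᵢxᵢ:
  2-propanol: x = 0.2945, y = 0.7540
  o-xylene: x = 0.2533, y = 0.1013
  n-nonane: x = 0.4522, y = 0.1447

β = 0.8586, x_2-propanol = 0.2945, y_2-propanol = 0.7540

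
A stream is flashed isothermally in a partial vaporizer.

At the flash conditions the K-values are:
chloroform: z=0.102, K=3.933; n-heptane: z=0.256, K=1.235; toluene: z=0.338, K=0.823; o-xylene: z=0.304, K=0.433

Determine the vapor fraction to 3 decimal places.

Newton–Raphson from ψ = 0.5:
  ψ = 0.500: g = -0.1311, g' = -0.359 → ψ = 0.135
  ψ = 0.135: g = 0.0249, g' = -0.590 → ψ = 0.177
  ψ = 0.177: g = 0.0014, g' = -0.526 → ψ = 0.180
Converged at ψ = 0.180.

ψ = 0.180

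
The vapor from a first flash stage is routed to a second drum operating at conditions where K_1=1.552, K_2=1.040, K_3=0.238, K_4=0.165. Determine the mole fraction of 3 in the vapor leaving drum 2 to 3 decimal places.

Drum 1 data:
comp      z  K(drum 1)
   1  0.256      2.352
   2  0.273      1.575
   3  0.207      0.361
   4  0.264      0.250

Drum 1:
Let ψ₁ = V/F and solve Σ zᵢ(Kᵢ−1)/(1+ψ₁(Kᵢ−1)) = 0.
Feasibility: ΣzᵢKᵢ = 1.173, Σzᵢ/Kᵢ = 1.912 — both > 1, two phases present.
Iterate (Newton) starting at ψ₁ = 0.5:
  ψ₁ = 0.500: g = -0.1827, g' = -0.784 → ψ₁ = 0.267
  ψ₁ = 0.267: g = -0.0166, g' = -0.676 → ψ₁ = 0.242
Converged at ψ₁ = 0.242.
Drum-1 compositions:
  1: x = 0.193, y = 0.454
  2: x = 0.240, y = 0.377
  3: x = 0.245, y = 0.088
  4: x = 0.323, y = 0.081
Drum-2 feed = drum-1 vapor: z₂ = (0.4535, 0.3774, 0.0884, 0.0807).
Drum 2:
Rachford–Rice: g(ψ₂) = Σ zᵢ(Kᵢ−1)/(1+ψ₂(Kᵢ−1)) = 0.
g(0) = ΣzᵢKᵢ − 1 = 0.131 and g(1) = 1 − Σzᵢ/Kᵢ = -0.515, so a root lies in (0, 1).
Iterate (Newton) starting at ψ₂ = 0.5:
  ψ₂ = 0.500: g = -0.0135, g' = -0.385 → ψ₂ = 0.465
  ψ₂ = 0.465: g = -0.0004, g' = -0.362 → ψ₂ = 0.464
Converged at ψ₂ = 0.464.
  1: x = 0.361, y = 0.560
  2: x = 0.371, y = 0.385
  3: x = 0.137, y = 0.033
  4: x = 0.132, y = 0.022

y_3 (drum 2) = 0.033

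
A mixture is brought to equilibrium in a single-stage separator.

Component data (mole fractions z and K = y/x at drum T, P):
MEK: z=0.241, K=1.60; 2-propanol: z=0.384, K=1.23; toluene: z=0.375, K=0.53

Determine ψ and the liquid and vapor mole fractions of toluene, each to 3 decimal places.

ψ = 0.300, x_toluene = 0.437, y_toluene = 0.231

Newton–Raphson from ψ = 0.43:
  ψ = 0.430: g = -0.0256, g' = -0.202 → ψ = 0.303
  ψ = 0.303: g = -0.0006, g' = -0.193 → ψ = 0.300
Converged at ψ = 0.300.
Compositions from xᵢ = zᵢ/(1+ψ(Kᵢ−1)), yᵢ = Kᵢxᵢ:
  MEK: x = 0.204, y = 0.327
  2-propanol: x = 0.359, y = 0.442
  toluene: x = 0.437, y = 0.231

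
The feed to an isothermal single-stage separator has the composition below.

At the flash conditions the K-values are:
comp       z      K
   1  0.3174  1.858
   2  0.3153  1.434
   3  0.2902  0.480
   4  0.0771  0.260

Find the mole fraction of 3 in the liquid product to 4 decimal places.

x_3 = 0.3980

Rachford–Rice: g(β) = Σ zᵢ(Kᵢ−1)/(1+β(Kᵢ−1)) = 0.
Feasibility: ΣzᵢKᵢ = 1.2012, Σzᵢ/Kᵢ = 1.2918 — both > 1, two phases present.
Newton–Raphson from β = 0.5:
  β = 0.5000: g = 0.00853, g' = -0.4042 → β = 0.5211
  β = 0.5211: g = -0.00007, g' = -0.4106 → β = 0.5209
Converged at β = 0.5209.
Compositions from xᵢ = zᵢ/(1+β(Kᵢ−1)), yᵢ = Kᵢxᵢ:
  1: x = 0.2194, y = 0.4076
  2: x = 0.2572, y = 0.3688
  3: x = 0.3980, y = 0.1910
  4: x = 0.1255, y = 0.0326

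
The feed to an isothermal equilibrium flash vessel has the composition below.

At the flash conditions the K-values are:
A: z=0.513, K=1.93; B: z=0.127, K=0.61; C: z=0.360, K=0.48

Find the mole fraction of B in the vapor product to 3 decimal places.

y_B = 0.098

Rachford–Rice: g(ψ) = Σ zᵢ(Kᵢ−1)/(1+ψ(Kᵢ−1)) = 0.
Check two-phase: ΣzᵢKᵢ = 1.240 > 1 and Σzᵢ/Kᵢ = 1.224 > 1, so g(0) = 0.240 > 0 and g(1) = -0.224 < 0.
Newton iteration, ψ⁰ = 0.52:
  ψ = 0.520: g = 0.0029, g' = -0.415 → ψ = 0.527
Converged at ψ = 0.527.
Compositions from xᵢ = zᵢ/(1+ψ(Kᵢ−1)), yᵢ = Kᵢxᵢ:
  A: x = 0.344, y = 0.664
  B: x = 0.160, y = 0.098
  C: x = 0.496, y = 0.238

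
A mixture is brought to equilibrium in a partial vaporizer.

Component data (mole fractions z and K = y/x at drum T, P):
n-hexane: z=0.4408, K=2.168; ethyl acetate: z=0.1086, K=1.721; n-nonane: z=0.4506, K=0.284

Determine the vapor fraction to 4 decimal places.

Let ψ = V/F and solve Σ zᵢ(Kᵢ−1)/(1+ψ(Kᵢ−1)) = 0.
g(0) = ΣzᵢKᵢ − 1 = 0.2705 and g(1) = 1 − Σzᵢ/Kᵢ = -0.8530, so a root lies in (0, 1).
Newton iteration, ψ⁰ = 0.5:
  ψ = 0.5000: g = -0.11995, g' = -0.8306 → ψ = 0.3556
  ψ = 0.3556: g = -0.00674, g' = -0.7517 → ψ = 0.3466
Converged at ψ = 0.3466.

ψ = 0.3466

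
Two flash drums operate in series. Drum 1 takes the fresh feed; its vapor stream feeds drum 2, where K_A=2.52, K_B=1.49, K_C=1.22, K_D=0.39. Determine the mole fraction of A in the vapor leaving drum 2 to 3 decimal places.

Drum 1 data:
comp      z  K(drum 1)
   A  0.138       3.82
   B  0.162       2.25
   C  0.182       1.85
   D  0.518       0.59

y_A (drum 2) = 0.315

Drum 1:
Let ψ₁ = V/F and solve Σ zᵢ(Kᵢ−1)/(1+ψ₁(Kᵢ−1)) = 0.
Check two-phase: ΣzᵢKᵢ = 1.534 > 1 and Σzᵢ/Kᵢ = 1.084 > 1, so g(0) = 0.534 > 0 and g(1) = -0.084 < 0.
Newton–Raphson from ψ₁ = 0.5:
  ψ₁ = 0.500: g = 0.1275, g' = -0.487 → ψ₁ = 0.762
  ψ₁ = 0.762: g = 0.0125, g' = -0.410 → ψ₁ = 0.792
Converged at ψ₁ = 0.792.
Drum-1 compositions:
  A: x = 0.043, y = 0.163
  B: x = 0.081, y = 0.183
  C: x = 0.109, y = 0.201
  D: x = 0.767, y = 0.453
Drum-2 feed = drum-1 vapor: z₂ = (0.1630, 0.1831, 0.2012, 0.4526).
Drum 2:
Rachford–Rice: g(ψ₂) = Σ zᵢ(Kᵢ−1)/(1+ψ₂(Kᵢ−1)) = 0.
Feasibility: ΣzᵢKᵢ = 1.106, Σzᵢ/Kᵢ = 1.513 — both > 1, two phases present.
Newton iteration, ψ₂⁰ = 0.5:
  ψ₂ = 0.500: g = -0.1445, g' = -0.507 → ψ₂ = 0.215
  ψ₂ = 0.215: g = -0.0074, g' = -0.482 → ψ₂ = 0.199
Converged at ψ₂ = 0.199.
  A: x = 0.125, y = 0.315
  B: x = 0.167, y = 0.249
  C: x = 0.193, y = 0.235
  D: x = 0.515, y = 0.201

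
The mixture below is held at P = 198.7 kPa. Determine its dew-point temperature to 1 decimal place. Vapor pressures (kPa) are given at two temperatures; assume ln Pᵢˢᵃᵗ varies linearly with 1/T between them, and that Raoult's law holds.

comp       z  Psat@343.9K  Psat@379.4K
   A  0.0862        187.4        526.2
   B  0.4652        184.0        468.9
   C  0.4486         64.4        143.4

Dew-point temperature: Σzᵢ·P/Pᵢˢᵃᵗ(T) = 1. Interpolate ln Pᵢˢᵃᵗ = aᵢ + bᵢ/T.
  T = 343.9 K: ΣzᵢP/Pᵢˢᵃᵗ = 1.9779
  T = 379.4 K: ΣzᵢP/Pᵢˢᵃᵗ = 0.8513
  T = 361.6 K: ΣzᵢP/Pᵢˢᵃᵗ = 1.2717
  T = 370.5 K: ΣzᵢP/Pᵢˢᵃᵗ = 1.0353
  T = 374.9 K: ΣzᵢP/Pᵢˢᵃᵗ = 0.9387
  T = 372.7 K: ΣzᵢP/Pᵢˢᵃᵗ = 0.9856
  T = 371.6 K: ΣzᵢP/Pᵢˢᵃᵗ = 1.0101
  T = 372.1 K: ΣzᵢP/Pᵢˢᵃᵗ = 0.9988
Interpolating between 371.6 K and 372.1 K gives T ≈ 372.0 K.

T = 372.0 K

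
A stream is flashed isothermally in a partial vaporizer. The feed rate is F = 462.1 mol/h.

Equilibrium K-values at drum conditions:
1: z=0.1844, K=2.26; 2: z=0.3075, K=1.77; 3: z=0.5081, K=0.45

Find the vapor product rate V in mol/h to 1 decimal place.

V = 163.3 mol/h

Rachford–Rice: g(V/F) = Σ zᵢ(Kᵢ−1)/(1+V/F(Kᵢ−1)) = 0.
Feasibility: ΣzᵢKᵢ = 1.1897, Σzᵢ/Kᵢ = 1.3844 — both > 1, two phases present.
Iterate (Newton) starting at V/F = 0.5:
  V/F = 0.5000: g = -0.07196, g' = -0.4976 → V/F = 0.3554
  V/F = 0.3554: g = -0.00097, g' = -0.4895 → V/F = 0.3534
Converged at V/F = 0.3534.
Then V = V/F·F = 0.3534·462.1 = 163.3 mol/h and L = F − V = 298.8 mol/h.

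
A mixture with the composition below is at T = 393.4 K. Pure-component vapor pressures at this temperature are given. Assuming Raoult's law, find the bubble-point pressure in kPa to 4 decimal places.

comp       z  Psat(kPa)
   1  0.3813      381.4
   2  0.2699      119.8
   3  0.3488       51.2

Pbub = 195.6204 kPa

At the bubble point ψ → 0, so ΣzᵢKᵢ = 1 with Kᵢ = Pᵢˢᵃᵗ/P ⇒ P = ΣzᵢPᵢˢᵃᵗ.
P = 0.3813·381.4 + 0.2699·119.8 + 0.3488·51.2 = 195.6204 kPa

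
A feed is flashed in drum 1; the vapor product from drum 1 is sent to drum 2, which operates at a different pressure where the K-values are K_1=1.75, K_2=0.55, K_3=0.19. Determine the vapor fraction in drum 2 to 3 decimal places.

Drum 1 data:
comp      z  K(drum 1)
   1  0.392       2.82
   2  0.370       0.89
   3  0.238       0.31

Drum 1:
Newton iteration, ψ₁⁰ = 0.47:
  ψ₁ = 0.470: g = 0.0986, g' = -0.630 → ψ₁ = 0.626
  ψ₁ = 0.626: g = 0.0005, g' = -0.640 → ψ₁ = 0.627
Converged at ψ₁ = 0.627.
Drum-1 compositions:
  1: x = 0.183, y = 0.516
  2: x = 0.397, y = 0.354
  3: x = 0.420, y = 0.130
Drum-2 feed = drum-1 vapor: z₂ = (0.5163, 0.3537, 0.1301).
Drum 2:
Let ψ₂ = V/F and solve Σ zᵢ(Kᵢ−1)/(1+ψ₂(Kᵢ−1)) = 0.
g(0) = ΣzᵢKᵢ − 1 = 0.123 and g(1) = 1 − Σzᵢ/Kᵢ = -0.623, so a root lies in (0, 1).
Newton iteration, ψ₂⁰ = 0.34:
  ψ₂ = 0.340: g = -0.0248, g' = -0.447 → ψ₂ = 0.285
  ψ₂ = 0.285: g = -0.0003, g' = -0.436 → ψ₂ = 0.284
Converged at ψ₂ = 0.284.
  1: x = 0.426, y = 0.745
  2: x = 0.405, y = 0.223
  3: x = 0.169, y = 0.032

V/F (drum 2) = 0.284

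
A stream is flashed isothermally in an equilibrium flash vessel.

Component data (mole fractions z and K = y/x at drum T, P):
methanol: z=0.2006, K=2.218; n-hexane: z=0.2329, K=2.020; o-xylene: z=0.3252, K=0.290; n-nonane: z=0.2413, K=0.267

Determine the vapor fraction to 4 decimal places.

Rachford–Rice: g(ψ) = Σ zᵢ(Kᵢ−1)/(1+ψ(Kᵢ−1)) = 0.
g(0) = ΣzᵢKᵢ − 1 = 0.0741 and g(1) = 1 − Σzᵢ/Kᵢ = -1.2309, so a root lies in (0, 1).
Iterate (Newton) starting at ψ = 0.44:
  ψ = 0.4400: g = -0.27382, g' = -0.8708 → ψ = 0.1255
  ψ = 0.1255: g = -0.02577, g' = -0.7692 → ψ = 0.0920
  ψ = 0.0920: g = 0.00017, g' = -0.7799 → ψ = 0.0923
Converged at ψ = 0.0923.

ψ = 0.0923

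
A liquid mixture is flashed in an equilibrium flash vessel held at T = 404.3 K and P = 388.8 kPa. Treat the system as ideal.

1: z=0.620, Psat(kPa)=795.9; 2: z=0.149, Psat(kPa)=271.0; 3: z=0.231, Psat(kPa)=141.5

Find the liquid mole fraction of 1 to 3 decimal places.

x_1 = 0.339

Raoult's law: Kᵢ = Pᵢˢᵃᵗ/P = Pᵢˢᵃᵗ/388.8.
  K_1 = 795.9/388.8 = 2.04707, K_2 = 271.0/388.8 = 0.69702, K_3 = 141.5/388.8 = 0.36394
Material balance + equilibrium reduce to Σ zᵢ(Kᵢ−1)/(1+ψ(Kᵢ−1)) = 0.
g(0) = ΣzᵢKᵢ − 1 = 0.457 and g(1) = 1 − Σzᵢ/Kᵢ = -0.151, so a root lies in (0, 1).
Newton–Raphson from ψ = 0.5:
  ψ = 0.500: g = 0.1574, g' = -0.513 → ψ = 0.807
  ψ = 0.807: g = -0.0098, g' = -0.618 → ψ = 0.791
Converged at ψ = 0.791.
Compositions from xᵢ = zᵢ/(1+ψ(Kᵢ−1)), yᵢ = Kᵢxᵢ:
  1: x = 0.339, y = 0.694
  2: x = 0.196, y = 0.137
  3: x = 0.465, y = 0.169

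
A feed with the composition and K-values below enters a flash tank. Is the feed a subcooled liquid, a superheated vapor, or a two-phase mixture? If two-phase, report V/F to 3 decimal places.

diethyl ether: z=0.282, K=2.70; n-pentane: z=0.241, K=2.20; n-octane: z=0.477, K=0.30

ΣzᵢKᵢ = 1.435; Σzᵢ/Kᵢ = 1.804.
Both exceed 1, so a two-phase solution exists.
Material balance + equilibrium reduce to Σ zᵢ(Kᵢ−1)/(1+ψ(Kᵢ−1)) = 0.
Iterate (Newton) starting at ψ = 0.52:
  ψ = 0.520: g = -0.0925, g' = -0.939 → ψ = 0.422
  ψ = 0.422: g = -0.0023, g' = -0.900 → ψ = 0.419
Converged at ψ = 0.419.

two-phase, V/F = 0.419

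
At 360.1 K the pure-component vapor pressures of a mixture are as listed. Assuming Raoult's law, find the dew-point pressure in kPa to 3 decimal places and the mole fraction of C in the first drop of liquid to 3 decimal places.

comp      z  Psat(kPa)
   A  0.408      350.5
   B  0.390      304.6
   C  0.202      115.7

At the dew point ψ → 1, so Σzᵢ/Kᵢ = 1 with Kᵢ = Pᵢˢᵃᵗ/P ⇒ 1/P = Σzᵢ/Pᵢˢᵃᵗ.
1/P = 0.408/350.5 + 0.390/304.6 + 0.202/115.7 = 0.004190 ⇒ P = 238.646 kPa
xᵢ = zᵢP/Pᵢˢᵃᵗ ⇒ x_C = 0.202·238.646/115.7 = 0.417

Pdew = 238.646 kPa, x_C = 0.417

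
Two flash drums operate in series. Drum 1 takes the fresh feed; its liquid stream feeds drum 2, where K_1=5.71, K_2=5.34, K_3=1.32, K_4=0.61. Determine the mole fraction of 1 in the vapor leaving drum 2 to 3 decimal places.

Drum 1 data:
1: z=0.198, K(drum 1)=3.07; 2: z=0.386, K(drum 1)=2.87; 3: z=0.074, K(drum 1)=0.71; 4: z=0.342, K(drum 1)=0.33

Drum 1:
Newton–Raphson from ψ₁ = 0.5:
  ψ₁ = 0.500: g = 0.2048, g' = -0.921 → ψ₁ = 0.722
Converged at ψ₁ = 0.722.
Drum-1 compositions:
  1: x = 0.079, y = 0.244
  2: x = 0.164, y = 0.471
  3: x = 0.094, y = 0.066
  4: x = 0.663, y = 0.219
Drum-2 feed = drum-1 liquid: z₂ = (0.0793, 0.1642, 0.0936, 0.6629).
Drum 2:
Material balance + equilibrium reduce to Σ zᵢ(Kᵢ−1)/(1+ψ₂(Kᵢ−1)) = 0.
g(0) = ΣzᵢKᵢ − 1 = 0.858 and g(1) = 1 − Σzᵢ/Kᵢ = -0.202, so a root lies in (0, 1).
Newton–Raphson from ψ₂ = 0.5:
  ψ₂ = 0.500: g = 0.0409, g' = -0.627 → ψ₂ = 0.565
  ψ₂ = 0.565: g = 0.0022, g' = -0.563 → ψ₂ = 0.569
Converged at ψ₂ = 0.569.
  1: x = 0.022, y = 0.123
  2: x = 0.047, y = 0.253
  3: x = 0.079, y = 0.105
  4: x = 0.852, y = 0.520

y_1 (drum 2) = 0.123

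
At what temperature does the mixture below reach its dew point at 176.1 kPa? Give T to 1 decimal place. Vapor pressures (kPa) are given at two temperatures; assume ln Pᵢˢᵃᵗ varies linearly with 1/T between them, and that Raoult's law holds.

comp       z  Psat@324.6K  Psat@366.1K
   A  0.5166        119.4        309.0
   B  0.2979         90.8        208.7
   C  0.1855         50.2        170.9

Dew-point temperature: Σzᵢ·P/Pᵢˢᵃᵗ(T) = 1. Interpolate ln Pᵢˢᵃᵗ = aᵢ + bᵢ/T.
  T = 324.6 K: ΣzᵢP/Pᵢˢᵃᵗ = 1.9904
  T = 366.1 K: ΣzᵢP/Pᵢˢᵃᵗ = 0.7369
  T = 345.4 K: ΣzᵢP/Pᵢˢᵃᵗ = 1.1705
  T = 355.8 K: ΣzᵢP/Pᵢˢᵃᵗ = 0.9209
  T = 350.6 K: ΣzᵢP/Pᵢˢᵃᵗ = 1.0362
  T = 353.2 K: ΣzᵢP/Pᵢˢᵃᵗ = 0.9764
  T = 351.9 K: ΣzᵢP/Pᵢˢᵃᵗ = 1.0057
  T = 352.5 K: ΣzᵢP/Pᵢˢᵃᵗ = 0.9920
Interpolating between 351.9 K and 352.5 K gives T ≈ 352.1 K.

T = 352.1 K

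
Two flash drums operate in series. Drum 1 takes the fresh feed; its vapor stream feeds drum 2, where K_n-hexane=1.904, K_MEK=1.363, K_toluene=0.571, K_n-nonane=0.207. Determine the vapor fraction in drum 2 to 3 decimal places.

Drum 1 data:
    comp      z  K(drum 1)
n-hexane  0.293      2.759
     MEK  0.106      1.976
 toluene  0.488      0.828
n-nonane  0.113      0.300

V/F (drum 2) = 0.221

Drum 1:
Material balance + equilibrium reduce to Σ zᵢ(Kᵢ−1)/(1+ψ₁(Kᵢ−1)) = 0.
g(0) = ΣzᵢKᵢ − 1 = 0.456 and g(1) = 1 − Σzᵢ/Kᵢ = -0.126, so a root lies in (0, 1).
Newton iteration, ψ₁⁰ = 0.5:
  ψ₁ = 0.500: g = 0.1302, g' = -0.451 → ψ₁ = 0.789
  ψ₁ = 0.789: g = 0.0005, g' = -0.487 → ψ₁ = 0.790
Converged at ψ₁ = 0.790.
Drum-1 compositions:
  n-hexane: x = 0.123, y = 0.338
  MEK: x = 0.060, y = 0.118
  toluene: x = 0.565, y = 0.468
  n-nonane: x = 0.253, y = 0.076
Drum-2 feed = drum-1 vapor: z₂ = (0.3383, 0.1183, 0.4676, 0.0758).
Drum 2:
Newton iteration, ψ₂⁰ = 0.5:
  ψ₂ = 0.500: g = -0.1081, g' = -0.413 → ψ₂ = 0.238
  ψ₂ = 0.238: g = -0.0064, g' = -0.380 → ψ₂ = 0.221
Converged at ψ₂ = 0.221.
  n-hexane: x = 0.282, y = 0.537
  MEK: x = 0.109, y = 0.149
  toluene: x = 0.517, y = 0.295
  n-nonane: x = 0.092, y = 0.019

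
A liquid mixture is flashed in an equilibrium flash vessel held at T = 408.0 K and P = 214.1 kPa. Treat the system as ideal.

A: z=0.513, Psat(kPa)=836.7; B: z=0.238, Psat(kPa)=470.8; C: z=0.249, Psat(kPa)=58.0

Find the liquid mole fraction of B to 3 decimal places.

Raoult's law: Kᵢ = Pᵢˢᵃᵗ/P = Pᵢˢᵃᵗ/214.1.
  K_A = 836.7/214.1 = 3.90799, K_B = 470.8/214.1 = 2.19897, K_C = 58.0/214.1 = 0.27090
Material balance + equilibrium reduce to Σ zᵢ(Kᵢ−1)/(1+V/F(Kᵢ−1)) = 0.
Check two-phase: ΣzᵢKᵢ = 2.596 > 1 and Σzᵢ/Kᵢ = 1.159 > 1, so g(0) = 1.596 > 0 and g(1) = -0.159 < 0.
Newton–Raphson from V/F = 0.5:
  V/F = 0.500: g = 0.5006, g' = -1.182 → V/F = 0.924
  V/F = 0.924: g = -0.0157, g' = -1.637 → V/F = 0.914
Converged at V/F = 0.914.
Compositions from xᵢ = zᵢ/(1+V/F(Kᵢ−1)), yᵢ = Kᵢxᵢ:
  A: x = 0.140, y = 0.548
  B: x = 0.114, y = 0.250
  C: x = 0.746, y = 0.202

x_B = 0.114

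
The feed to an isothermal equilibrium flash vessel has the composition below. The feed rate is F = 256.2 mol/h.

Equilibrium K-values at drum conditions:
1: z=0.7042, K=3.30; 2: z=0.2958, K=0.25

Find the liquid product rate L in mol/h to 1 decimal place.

Material balance + equilibrium reduce to Σ zᵢ(Kᵢ−1)/(1+ψ(Kᵢ−1)) = 0.
g(0) = ΣzᵢKᵢ − 1 = 1.3978 and g(1) = 1 − Σzᵢ/Kᵢ = -0.3966, so a root lies in (0, 1).
Newton–Raphson from ψ = 0.42:
  ψ = 0.4200: g = 0.49997, g' = -1.3184 → ψ = 0.7992
  ψ = 0.7992: g = 0.01684, g' = -1.4993 → ψ = 0.8105
  ψ = 0.8105: g = -0.00020, g' = -1.5361 → ψ = 0.8103
Converged at ψ = 0.8103.
Then V = ψ·F = 0.8103·256.2 = 207.6 mol/h and L = F − V = 48.6 mol/h.

L = 48.6 mol/h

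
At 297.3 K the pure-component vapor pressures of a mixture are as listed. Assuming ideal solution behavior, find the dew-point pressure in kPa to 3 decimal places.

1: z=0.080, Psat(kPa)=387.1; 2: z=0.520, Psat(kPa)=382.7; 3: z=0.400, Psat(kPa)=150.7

Pdew = 236.983 kPa

At the dew point ψ → 1, so Σzᵢ/Kᵢ = 1 with Kᵢ = Pᵢˢᵃᵗ/P ⇒ 1/P = Σzᵢ/Pᵢˢᵃᵗ.
1/P = 0.080/387.1 + 0.520/382.7 + 0.400/150.7 = 0.004220 ⇒ P = 236.983 kPa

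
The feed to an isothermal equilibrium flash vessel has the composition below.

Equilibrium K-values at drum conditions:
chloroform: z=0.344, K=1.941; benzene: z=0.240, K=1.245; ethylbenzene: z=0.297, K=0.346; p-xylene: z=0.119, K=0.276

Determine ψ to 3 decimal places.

ψ = 0.209

Material balance + equilibrium reduce to Σ zᵢ(Kᵢ−1)/(1+ψ(Kᵢ−1)) = 0.
Check two-phase: ΣzᵢKᵢ = 1.102 > 1 and Σzᵢ/Kᵢ = 1.660 > 1, so g(0) = 0.102 > 0 and g(1) = -0.660 < 0.
Newton iteration, ψ⁰ = 0.5:
  ψ = 0.500: g = -0.1511, g' = -0.586 → ψ = 0.242
  ψ = 0.242: g = -0.0161, g' = -0.486 → ψ = 0.209
Converged at ψ = 0.209.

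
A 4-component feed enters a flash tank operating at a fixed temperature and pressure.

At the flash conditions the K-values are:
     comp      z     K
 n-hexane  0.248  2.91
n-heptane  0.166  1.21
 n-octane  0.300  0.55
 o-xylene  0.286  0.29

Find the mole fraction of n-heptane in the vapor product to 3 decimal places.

Newton–Raphson from ψ = 0.5:
  ψ = 0.500: g = -0.2152, g' = -0.690 → ψ = 0.188
Converged at ψ = 0.188.
Compositions from xᵢ = zᵢ/(1+ψ(Kᵢ−1)), yᵢ = Kᵢxᵢ:
  n-hexane: x = 0.182, y = 0.531
  n-heptane: x = 0.160, y = 0.193
  n-octane: x = 0.328, y = 0.180
  o-xylene: x = 0.330, y = 0.096

y_n-heptane = 0.193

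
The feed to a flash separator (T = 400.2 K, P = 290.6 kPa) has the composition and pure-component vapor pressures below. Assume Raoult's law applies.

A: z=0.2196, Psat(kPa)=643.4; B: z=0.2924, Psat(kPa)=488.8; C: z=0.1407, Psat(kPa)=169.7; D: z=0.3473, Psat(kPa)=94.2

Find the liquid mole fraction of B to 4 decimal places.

Raoult's law: Kᵢ = Pᵢˢᵃᵗ/P = Pᵢˢᵃᵗ/290.6.
  K_A = 643.4/290.6 = 2.214040, K_B = 488.8/290.6 = 1.682037, K_C = 169.7/290.6 = 0.583964, K_D = 94.2/290.6 = 0.324157
Rachford–Rice: g(V/F) = Σ zᵢ(Kᵢ−1)/(1+V/F(Kᵢ−1)) = 0.
g(0) = ΣzᵢKᵢ − 1 = 0.1728 and g(1) = 1 − Σzᵢ/Kᵢ = -0.5854, so a root lies in (0, 1).
Newton iteration, V/F⁰ = 0.5:
  V/F = 0.5000: g = -0.11382, g' = -0.6017 → V/F = 0.3108
  V/F = 0.3108: g = -0.00627, g' = -0.5496 → V/F = 0.2994
Converged at V/F = 0.2994.
Compositions from xᵢ = zᵢ/(1+V/F(Kᵢ−1)), yᵢ = Kᵢxᵢ:
  A: x = 0.1611, y = 0.3566
  B: x = 0.2428, y = 0.4084
  C: x = 0.1607, y = 0.0939
  D: x = 0.4354, y = 0.1411

x_B = 0.2428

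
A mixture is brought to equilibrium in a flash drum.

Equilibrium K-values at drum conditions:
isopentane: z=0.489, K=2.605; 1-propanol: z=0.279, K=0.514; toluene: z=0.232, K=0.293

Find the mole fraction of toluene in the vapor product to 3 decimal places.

Material balance + equilibrium reduce to Σ zᵢ(Kᵢ−1)/(1+ψ(Kᵢ−1)) = 0.
Feasibility: ΣzᵢKᵢ = 1.485, Σzᵢ/Kᵢ = 1.522 — both > 1, two phases present.
Iterate (Newton) starting at ψ = 0.68:
  ψ = 0.680: g = -0.1431, g' = -0.865 → ψ = 0.515
  ψ = 0.515: g = -0.0088, g' = -0.782 → ψ = 0.503
Converged at ψ = 0.503.
Compositions from xᵢ = zᵢ/(1+ψ(Kᵢ−1)), yᵢ = Kᵢxᵢ:
  isopentane: x = 0.270, y = 0.705
  1-propanol: x = 0.369, y = 0.190
  toluene: x = 0.360, y = 0.106

y_toluene = 0.106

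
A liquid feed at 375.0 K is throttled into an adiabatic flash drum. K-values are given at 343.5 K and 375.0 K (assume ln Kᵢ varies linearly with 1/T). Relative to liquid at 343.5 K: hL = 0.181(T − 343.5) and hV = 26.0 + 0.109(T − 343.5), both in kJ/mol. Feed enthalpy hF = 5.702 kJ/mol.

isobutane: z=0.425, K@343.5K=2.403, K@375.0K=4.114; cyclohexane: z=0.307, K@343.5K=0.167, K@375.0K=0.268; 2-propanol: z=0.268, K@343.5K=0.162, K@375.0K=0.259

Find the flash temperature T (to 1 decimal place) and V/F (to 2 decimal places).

Adiabatic flash: solve Rachford–Rice at each trial T, then check hF = ψ·hV(T) + (1−ψ)·hL(T).
  T = 343.5 K: K = (2.403, 0.167, 0.162), RR gives ψ = 0.099, H_out = 2.573 kJ/mol
  T = 375.0 K: K = (4.114, 0.268, 0.259), RR gives ψ = 0.393, H_out = 15.019 kJ/mol
  T = 359.2 K: K = (3.179, 0.214, 0.207), RR gives ψ = 0.274, H_out = 9.665 kJ/mol
  T = 351.4 K: K = (2.775, 0.190, 0.184), RR gives ψ = 0.199, H_out = 6.482 kJ/mol
  T = 347.4 K: K = (2.582, 0.178, 0.172), RR gives ψ = 0.152, H_out = 4.613 kJ/mol
  T = 349.4 K: K = (2.677, 0.184, 0.178), RR gives ψ = 0.176, H_out = 5.572 kJ/mol
Linear interpolation between T = 349.4 (H_out = 5.572) and T = 351.4 (H_out = 6.482) on hF = 5.702 gives T ≈ 349.7 K, at which ψ = 0.18.

T = 349.7 K, V/F = 0.18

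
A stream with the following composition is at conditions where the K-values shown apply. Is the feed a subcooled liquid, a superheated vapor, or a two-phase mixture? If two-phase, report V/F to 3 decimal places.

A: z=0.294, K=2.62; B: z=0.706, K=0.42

ΣzᵢKᵢ = 1.067; Σzᵢ/Kᵢ = 1.793.
Both exceed 1, so a two-phase solution exists.
Binary case is linear: z₁(K₁−1)(1+ψ(K₂−1)) + z₂(K₂−1)(1+ψ(K₁−1)) = 0
⇒ ψ = [z₁(K₁−1)+z₂(K₂−1)] / [−(K₁−1)(K₂−1)] = 0.0668/0.9396 = 0.071

two-phase, V/F = 0.071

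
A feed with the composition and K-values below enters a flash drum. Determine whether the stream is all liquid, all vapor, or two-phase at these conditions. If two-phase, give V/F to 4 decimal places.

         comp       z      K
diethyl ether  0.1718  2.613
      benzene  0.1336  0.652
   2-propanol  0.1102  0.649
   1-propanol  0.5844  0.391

ΣzᵢKᵢ = 0.8360; Σzᵢ/Kᵢ = 1.9351.
Since ΣzᵢKᵢ < 1 the mixture is below its bubble point — single liquid phase.

all liquid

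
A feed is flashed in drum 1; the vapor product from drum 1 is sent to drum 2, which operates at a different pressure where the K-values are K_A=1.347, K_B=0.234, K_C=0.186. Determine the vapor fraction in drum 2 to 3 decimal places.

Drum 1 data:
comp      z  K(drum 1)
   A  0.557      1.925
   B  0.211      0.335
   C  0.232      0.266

Drum 1:
Material balance + equilibrium reduce to Σ zᵢ(Kᵢ−1)/(1+ψ₁(Kᵢ−1)) = 0.
Check two-phase: ΣzᵢKᵢ = 1.205 > 1 and Σzᵢ/Kᵢ = 1.791 > 1, so g(0) = 0.205 > 0 and g(1) = -0.791 < 0.
Newton iteration, ψ₁⁰ = 0.45:
  ψ₁ = 0.450: g = -0.0907, g' = -0.706 → ψ₁ = 0.322
  ψ₁ = 0.322: g = -0.0043, g' = -0.648 → ψ₁ = 0.315
Converged at ψ₁ = 0.315.
Drum-1 compositions:
  A: x = 0.431, y = 0.830
  B: x = 0.267, y = 0.089
  C: x = 0.302, y = 0.080
Drum-2 feed = drum-1 vapor: z₂ = (0.8303, 0.0894, 0.0803).
Drum 2:
Let ψ₂ = V/F and solve Σ zᵢ(Kᵢ−1)/(1+ψ₂(Kᵢ−1)) = 0.
Check two-phase: ΣzᵢKᵢ = 1.154 > 1 and Σzᵢ/Kᵢ = 1.430 > 1, so g(0) = 0.154 > 0 and g(1) = -0.430 < 0.
Iterate (Newton) starting at ψ₂ = 0.5:
  ψ₂ = 0.500: g = 0.0243, g' = -0.362 → ψ₂ = 0.567
  ψ₂ = 0.567: g = -0.0018, g' = -0.417 → ψ₂ = 0.563
Converged at ψ₂ = 0.563.
  A: x = 0.695, y = 0.936
  B: x = 0.157, y = 0.037
  C: x = 0.148, y = 0.028

V/F (drum 2) = 0.563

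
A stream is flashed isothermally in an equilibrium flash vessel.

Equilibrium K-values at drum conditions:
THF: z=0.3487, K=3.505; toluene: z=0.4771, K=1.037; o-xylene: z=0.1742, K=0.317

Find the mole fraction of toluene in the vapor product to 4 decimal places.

Rachford–Rice: g(β) = Σ zᵢ(Kᵢ−1)/(1+β(Kᵢ−1)) = 0.
g(0) = ΣzᵢKᵢ − 1 = 0.7722 and g(1) = 1 − Σzᵢ/Kᵢ = -0.1091, so a root lies in (0, 1).
Newton–Raphson from β = 0.5:
  β = 0.5000: g = 0.22444, g' = -0.6193 → β = 0.8624
  β = 0.8624: g = 0.00399, g' = -0.7008 → β = 0.8681
Converged at β = 0.8681.
Compositions from xᵢ = zᵢ/(1+β(Kᵢ−1)), yᵢ = Kᵢxᵢ:
  THF: x = 0.1098, y = 0.3850
  toluene: x = 0.4623, y = 0.4794
  o-xylene: x = 0.4279, y = 0.1356

y_toluene = 0.4794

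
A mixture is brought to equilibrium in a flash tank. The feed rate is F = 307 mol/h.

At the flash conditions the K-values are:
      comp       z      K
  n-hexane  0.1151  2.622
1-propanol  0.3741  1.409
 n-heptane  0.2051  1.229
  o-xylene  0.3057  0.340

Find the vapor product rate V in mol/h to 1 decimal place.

V = 132.9 mol/h

Iterate (Newton) starting at β = 0.5:
  β = 0.5000: g = -0.02888, g' = -0.4408 → β = 0.4345
  β = 0.4345: g = -0.00073, g' = -0.4200 → β = 0.4327
Converged at β = 0.4327.
Then V = β·F = 0.4327·307 = 132.9 mol/h and L = F − V = 174.1 mol/h.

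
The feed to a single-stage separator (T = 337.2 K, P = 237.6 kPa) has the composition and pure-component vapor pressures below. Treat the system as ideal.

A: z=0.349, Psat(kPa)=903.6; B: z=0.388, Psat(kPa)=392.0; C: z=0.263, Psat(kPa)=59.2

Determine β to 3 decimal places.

Raoult's law: Kᵢ = Pᵢˢᵃᵗ/P = Pᵢˢᵃᵗ/237.6.
  K_A = 903.6/237.6 = 3.80303, K_B = 392.0/237.6 = 1.64983, K_C = 59.2/237.6 = 0.24916
Iterate (Newton) starting at β = 0.42:
  β = 0.420: g = 0.3590, g' = -0.996 → β = 0.780
  β = 0.780: g = -0.0028, g' = -1.207 → β = 0.778
Converged at β = 0.778.

β = 0.778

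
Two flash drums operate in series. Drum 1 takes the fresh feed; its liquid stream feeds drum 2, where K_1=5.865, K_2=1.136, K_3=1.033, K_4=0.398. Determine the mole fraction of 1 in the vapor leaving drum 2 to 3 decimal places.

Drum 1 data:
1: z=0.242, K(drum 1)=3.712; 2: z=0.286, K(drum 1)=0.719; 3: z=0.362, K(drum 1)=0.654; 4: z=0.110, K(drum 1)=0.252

y_1 (drum 2) = 0.148

Drum 1:
Rachford–Rice: g(ψ₁) = Σ zᵢ(Kᵢ−1)/(1+ψ₁(Kᵢ−1)) = 0.
Feasibility: ΣzᵢKᵢ = 1.368, Σzᵢ/Kᵢ = 1.453 — both > 1, two phases present.
Newton–Raphson from ψ₁ = 0.58:
  ψ₁ = 0.580: g = -0.1430, g' = -0.561 → ψ₁ = 0.325
  ψ₁ = 0.325: g = 0.0105, g' = -0.692 → ψ₁ = 0.340
Converged at ψ₁ = 0.340.
Drum-1 compositions:
  1: x = 0.126, y = 0.467
  2: x = 0.316, y = 0.227
  3: x = 0.410, y = 0.268
  4: x = 0.148, y = 0.037
Drum-2 feed = drum-1 liquid: z₂ = (0.1258, 0.3163, 0.4103, 0.1476).
Drum 2:
Newton–Raphson from ψ₂ = 0.5:
  ψ₂ = 0.500: g = 0.1048, g' = -0.368 → ψ₂ = 0.785
  ψ₂ = 0.785: g = 0.0106, g' = -0.326 → ψ₂ = 0.818
  ψ₂ = 0.818: g = -0.0001, g' = -0.333 → ψ₂ = 0.817
Converged at ψ₂ = 0.817.
  1: x = 0.025, y = 0.148
  2: x = 0.285, y = 0.323
  3: x = 0.400, y = 0.413
  4: x = 0.291, y = 0.116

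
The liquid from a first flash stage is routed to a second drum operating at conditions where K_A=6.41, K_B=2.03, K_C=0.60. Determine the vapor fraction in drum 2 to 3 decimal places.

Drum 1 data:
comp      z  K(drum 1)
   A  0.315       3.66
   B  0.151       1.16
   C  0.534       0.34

Drum 1:
Material balance + equilibrium reduce to Σ zᵢ(Kᵢ−1)/(1+ψ₁(Kᵢ−1)) = 0.
Feasibility: ΣzᵢKᵢ = 1.510, Σzᵢ/Kᵢ = 1.787 — both > 1, two phases present.
Iterate (Newton) starting at ψ₁ = 0.5:
  ψ₁ = 0.500: g = -0.1440, g' = -0.932 → ψ₁ = 0.345
  ψ₁ = 0.345: g = 0.0030, g' = -0.999 → ψ₁ = 0.348
Converged at ψ₁ = 0.348.
Drum-1 compositions:
  A: x = 0.163, y = 0.598
  B: x = 0.143, y = 0.166
  C: x = 0.694, y = 0.236
Drum-2 feed = drum-1 liquid: z₂ = (0.1635, 0.1430, 0.6935).
Drum 2:
Material balance + equilibrium reduce to Σ zᵢ(Kᵢ−1)/(1+ψ₂(Kᵢ−1)) = 0.
Check two-phase: ΣzᵢKᵢ = 1.754 > 1 and Σzᵢ/Kᵢ = 1.252 > 1, so g(0) = 0.754 > 0 and g(1) = -0.252 < 0.
Newton iteration, ψ₂⁰ = 0.5:
  ψ₂ = 0.500: g = -0.0108, g' = -0.588 → ψ₂ = 0.482
Converged at ψ₂ = 0.482.
  A: x = 0.045, y = 0.291
  B: x = 0.096, y = 0.194
  C: x = 0.859, y = 0.515

V/F (drum 2) = 0.482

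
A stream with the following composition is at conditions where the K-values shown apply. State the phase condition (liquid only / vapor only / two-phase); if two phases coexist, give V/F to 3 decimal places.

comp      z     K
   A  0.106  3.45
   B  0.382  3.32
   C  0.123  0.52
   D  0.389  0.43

two-phase, V/F = 0.669

ΣzᵢKᵢ = 1.865; Σzᵢ/Kᵢ = 1.287.
Both exceed 1, so a two-phase solution exists.
Rachford–Rice: g(ψ) = Σ zᵢ(Kᵢ−1)/(1+ψ(Kᵢ−1)) = 0.
Newton iteration, ψ⁰ = 0.34:
  ψ = 0.340: g = 0.2915, g' = -1.067 → ψ = 0.613
  ψ = 0.613: g = 0.0450, g' = -0.808 → ψ = 0.669
Converged at ψ = 0.669.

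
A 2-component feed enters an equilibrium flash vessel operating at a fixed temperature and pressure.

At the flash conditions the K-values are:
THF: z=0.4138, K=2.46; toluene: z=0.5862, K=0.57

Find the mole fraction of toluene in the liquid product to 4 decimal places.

Rachford–Rice: g(β) = Σ zᵢ(Kᵢ−1)/(1+β(Kᵢ−1)) = 0.
g(0) = ΣzᵢKᵢ − 1 = 0.3521 and g(1) = 1 − Σzᵢ/Kᵢ = -0.1966, so a root lies in (0, 1).
Newton–Raphson from β = 0.5:
  β = 0.5000: g = 0.02812, g' = -0.4706 → β = 0.5597
  β = 0.5597: g = 0.00049, g' = -0.4551 → β = 0.5608
Converged at β = 0.5608.
Compositions from xᵢ = zᵢ/(1+β(Kᵢ−1)), yᵢ = Kᵢxᵢ:
  THF: x = 0.2275, y = 0.5597
  toluene: x = 0.7725, y = 0.4403

x_toluene = 0.7725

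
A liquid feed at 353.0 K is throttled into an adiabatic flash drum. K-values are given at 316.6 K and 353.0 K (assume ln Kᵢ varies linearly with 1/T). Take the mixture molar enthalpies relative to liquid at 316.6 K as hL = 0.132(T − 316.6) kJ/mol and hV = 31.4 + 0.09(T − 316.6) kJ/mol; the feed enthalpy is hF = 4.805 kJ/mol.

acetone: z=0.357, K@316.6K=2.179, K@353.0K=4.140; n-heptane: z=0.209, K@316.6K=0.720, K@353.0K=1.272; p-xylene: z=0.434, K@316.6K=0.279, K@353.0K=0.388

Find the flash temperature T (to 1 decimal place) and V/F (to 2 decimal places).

T = 319.7 K, V/F = 0.14

Adiabatic flash: solve Rachford–Rice at each trial T, then check hF = ψ·hV(T) + (1−ψ)·hL(T).
  T = 316.6 K: K = (2.179, 0.720, 0.279), RR gives ψ = 0.069, H_out = 2.179 kJ/mol
  T = 353.0 K: K = (4.140, 1.272, 0.388), RR gives ψ = 0.621, H_out = 23.362 kJ/mol
  T = 334.8 K: K = (3.056, 0.972, 0.332), RR gives ψ = 0.402, H_out = 14.703 kJ/mol
  T = 325.7 K: K = (2.593, 0.840, 0.305), RR gives ψ = 0.259, H_out = 9.231 kJ/mol
  T = 321.1 K: K = (2.378, 0.778, 0.292), RR gives ψ = 0.171, H_out = 5.934 kJ/mol
  T = 318.9 K: K = (2.279, 0.749, 0.286), RR gives ψ = 0.124, H_out = 4.176 kJ/mol
Linear interpolation between T = 318.9 (H_out = 4.176) and T = 321.1 (H_out = 5.934) on hF = 4.805 gives T ≈ 319.7 K, at which ψ = 0.14.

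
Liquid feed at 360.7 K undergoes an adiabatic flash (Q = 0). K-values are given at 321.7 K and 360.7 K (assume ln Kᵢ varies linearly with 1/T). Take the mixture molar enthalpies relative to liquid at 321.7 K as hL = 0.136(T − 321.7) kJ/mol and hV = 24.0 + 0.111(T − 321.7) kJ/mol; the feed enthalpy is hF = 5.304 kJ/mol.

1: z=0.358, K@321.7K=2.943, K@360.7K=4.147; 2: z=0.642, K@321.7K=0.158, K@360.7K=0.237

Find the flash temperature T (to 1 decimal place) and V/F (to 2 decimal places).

Adiabatic flash: solve Rachford–Rice at each trial T, then check hF = ψ·hV(T) + (1−ψ)·hL(T).
  T = 321.7 K: K = (2.943, 0.158), RR gives ψ = 0.095, H_out = 2.274 kJ/mol
  T = 360.7 K: K = (4.147, 0.237), RR gives ψ = 0.265, H_out = 11.410 kJ/mol
  T = 341.2 K: K = (3.528, 0.196), RR gives ψ = 0.191, H_out = 7.147 kJ/mol
  T = 331.4 K: K = (3.229, 0.176), RR gives ψ = 0.147, H_out = 4.803 kJ/mol
  T = 336.3 K: K = (3.377, 0.186), RR gives ψ = 0.170, H_out = 5.997 kJ/mol
  T = 333.9 K: K = (3.305, 0.181), RR gives ψ = 0.159, H_out = 5.419 kJ/mol
  T = 332.6 K: K = (3.265, 0.179), RR gives ψ = 0.152, H_out = 5.100 kJ/mol
Linear interpolation between T = 332.6 (H_out = 5.100) and T = 333.9 (H_out = 5.419) on hF = 5.304 gives T ≈ 333.4 K, at which ψ = 0.16.

T = 333.4 K, V/F = 0.16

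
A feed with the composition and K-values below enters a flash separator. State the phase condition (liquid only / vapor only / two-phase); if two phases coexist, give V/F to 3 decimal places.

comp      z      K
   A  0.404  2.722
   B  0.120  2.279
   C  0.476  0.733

vapor only

ΣzᵢKᵢ = 1.722; Σzᵢ/Kᵢ = 0.850.
Since Σzᵢ/Kᵢ < 1 the mixture is above its dew point — single vapor phase.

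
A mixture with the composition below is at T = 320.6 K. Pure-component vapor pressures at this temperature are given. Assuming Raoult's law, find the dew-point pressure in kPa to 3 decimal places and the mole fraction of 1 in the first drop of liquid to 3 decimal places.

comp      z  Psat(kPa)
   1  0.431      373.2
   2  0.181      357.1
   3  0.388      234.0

At the dew point ψ → 1, so Σzᵢ/Kᵢ = 1 with Kᵢ = Pᵢˢᵃᵗ/P ⇒ 1/P = Σzᵢ/Pᵢˢᵃᵗ.
1/P = 0.431/373.2 + 0.181/357.1 + 0.388/234.0 = 0.003320 ⇒ P = 301.218 kPa
xᵢ = zᵢP/Pᵢˢᵃᵗ ⇒ x_1 = 0.431·301.218/373.2 = 0.348

Pdew = 301.218 kPa, x_1 = 0.348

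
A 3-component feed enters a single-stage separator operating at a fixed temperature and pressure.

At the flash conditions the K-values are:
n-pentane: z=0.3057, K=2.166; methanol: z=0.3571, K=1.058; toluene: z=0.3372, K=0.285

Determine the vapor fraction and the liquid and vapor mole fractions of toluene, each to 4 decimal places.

ψ = 0.2556, x_toluene = 0.4126, y_toluene = 0.1176

Let ψ = V/F and solve Σ zᵢ(Kᵢ−1)/(1+ψ(Kᵢ−1)) = 0.
g(0) = ΣzᵢKᵢ − 1 = 0.1361 and g(1) = 1 − Σzᵢ/Kᵢ = -0.6618, so a root lies in (0, 1).
Iterate (Newton) starting at ψ = 0.5:
  ψ = 0.5000: g = -0.12995, g' = -0.5846 → ψ = 0.2777
  ψ = 0.2777: g = -0.01119, g' = -0.5067 → ψ = 0.2556
Converged at ψ = 0.2556.
Compositions from xᵢ = zᵢ/(1+ψ(Kᵢ−1)), yᵢ = Kᵢxᵢ:
  n-pentane: x = 0.2355, y = 0.5101
  methanol: x = 0.3519, y = 0.3723
  toluene: x = 0.4126, y = 0.1176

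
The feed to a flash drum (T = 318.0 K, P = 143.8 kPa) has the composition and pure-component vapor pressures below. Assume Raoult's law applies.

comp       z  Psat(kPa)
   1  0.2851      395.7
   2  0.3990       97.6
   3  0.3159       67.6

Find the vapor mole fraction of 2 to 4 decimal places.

y_2 = 0.2971

Raoult's law: Kᵢ = Pᵢˢᵃᵗ/P = Pᵢˢᵃᵗ/143.8.
  K_1 = 395.7/143.8 = 2.751739, K_2 = 97.6/143.8 = 0.678720, K_3 = 67.6/143.8 = 0.470097
Newton iteration, V/F⁰ = 0.5:
  V/F = 0.5000: g = -0.11422, g' = -0.4713 → V/F = 0.2576
  V/F = 0.2576: g = 0.01051, g' = -0.5833 → V/F = 0.2756
  V/F = 0.2756: g = 0.00013, g' = -0.5691 → V/F = 0.2759
Converged at V/F = 0.2759.
Compositions from xᵢ = zᵢ/(1+V/F(Kᵢ−1)), yᵢ = Kᵢxᵢ:
  1: x = 0.1922, y = 0.5289
  2: x = 0.4378, y = 0.2971
  3: x = 0.3700, y = 0.1739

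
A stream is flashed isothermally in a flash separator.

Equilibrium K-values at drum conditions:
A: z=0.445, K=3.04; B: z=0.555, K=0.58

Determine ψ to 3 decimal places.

ψ = 0.787

Let ψ = V/F and solve Σ zᵢ(Kᵢ−1)/(1+ψ(Kᵢ−1)) = 0.
g(0) = ΣzᵢKᵢ − 1 = 0.675 and g(1) = 1 − Σzᵢ/Kᵢ = -0.103, so a root lies in (0, 1).
Iterate (Newton) starting at ψ = 0.5:
  ψ = 0.500: g = 0.1543, g' = -0.611 → ψ = 0.753
  ψ = 0.753: g = 0.0172, g' = -0.497 → ψ = 0.787
Converged at ψ = 0.787.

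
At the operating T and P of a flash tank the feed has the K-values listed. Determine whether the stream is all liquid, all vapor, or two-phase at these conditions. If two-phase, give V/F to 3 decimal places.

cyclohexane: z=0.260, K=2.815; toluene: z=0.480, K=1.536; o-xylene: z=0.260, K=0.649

ΣzᵢKᵢ = 1.638; Σzᵢ/Kᵢ = 0.805.
Since Σzᵢ/Kᵢ < 1 the mixture is above its dew point — single vapor phase.

all vapor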